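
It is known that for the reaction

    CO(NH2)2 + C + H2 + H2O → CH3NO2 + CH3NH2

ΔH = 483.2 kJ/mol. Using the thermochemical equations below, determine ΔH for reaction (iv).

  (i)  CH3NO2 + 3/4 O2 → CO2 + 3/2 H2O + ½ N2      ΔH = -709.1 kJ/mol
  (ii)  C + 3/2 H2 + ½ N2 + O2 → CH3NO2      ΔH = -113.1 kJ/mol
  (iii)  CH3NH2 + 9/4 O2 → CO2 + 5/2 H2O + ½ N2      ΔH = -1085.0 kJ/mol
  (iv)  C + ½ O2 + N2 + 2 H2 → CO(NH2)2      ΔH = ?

ΔH = -333.5 kJ/mol

(i) as written: -709.1 kJ/mol
(ii) × 2: (2)·(-113.1) = -226.2 kJ/mol
(iii) reversed: +1085.0 kJ/mol
(iv) reversed: contributes −x
+483.2 = (-709.1) + (-226.2) + (+1085.0) − x
x = (+483.2 − (+149.7)) / (-1) = -333.5 kJ/mol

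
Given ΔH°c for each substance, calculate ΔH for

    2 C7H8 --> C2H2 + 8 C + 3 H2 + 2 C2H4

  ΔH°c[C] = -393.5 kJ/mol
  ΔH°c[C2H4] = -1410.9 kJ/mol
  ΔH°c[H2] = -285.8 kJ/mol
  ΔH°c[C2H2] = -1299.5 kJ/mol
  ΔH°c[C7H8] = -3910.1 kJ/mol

With combustion enthalpies, reactants minus products:
= [2·(-3910.1)] − [1·(-1299.5) + 8·(-393.5) + 3·(-285.8) + 2·(-1410.9)]
= 306.5 kJ/mol

ΔH = 306.5 kJ/mol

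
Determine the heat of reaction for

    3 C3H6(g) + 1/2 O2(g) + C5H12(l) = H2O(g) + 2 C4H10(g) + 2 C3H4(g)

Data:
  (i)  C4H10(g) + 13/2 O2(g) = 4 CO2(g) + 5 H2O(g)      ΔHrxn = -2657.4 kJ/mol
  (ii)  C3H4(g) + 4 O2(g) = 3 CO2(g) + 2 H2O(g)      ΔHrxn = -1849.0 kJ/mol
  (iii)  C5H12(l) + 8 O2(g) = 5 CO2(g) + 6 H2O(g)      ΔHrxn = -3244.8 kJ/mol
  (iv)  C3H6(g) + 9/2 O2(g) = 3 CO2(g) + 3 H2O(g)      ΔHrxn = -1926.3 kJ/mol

ΔHrxn = -10.9 kJ/mol

(i) reversed and × 2: (-2)·(-2657.4) = +5314.8 kJ/mol
(ii) reversed and × 2: (-2)·(-1849.0) = +3698.0 kJ/mol
(iii) as written: -3244.8 kJ/mol
(iv) × 3: (3)·(-1926.3) = -5778.9 kJ/mol
Combining the equations, ΔHrxn = (-2)·(-2657.4) + (-2)·(-1849.0) + (1)·(-3244.8) + (3)·(-1926.3) = -10.9 kJ/mol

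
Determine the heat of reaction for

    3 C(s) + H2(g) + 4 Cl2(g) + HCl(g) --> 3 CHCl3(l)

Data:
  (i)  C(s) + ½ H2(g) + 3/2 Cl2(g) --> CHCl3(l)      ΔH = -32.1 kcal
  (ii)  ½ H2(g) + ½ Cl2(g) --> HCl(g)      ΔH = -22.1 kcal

ΔH = -74.2 kcal

(i) × 3 (×3 to match 3 CHCl3(l) in the target): (3)·(-32.1) = -96.3 kcal
(ii) reversed (HCl(g) must end up as a reactant): +22.1 kcal
ΔH = (-96.3) + (+22.1) = -74.2 kcal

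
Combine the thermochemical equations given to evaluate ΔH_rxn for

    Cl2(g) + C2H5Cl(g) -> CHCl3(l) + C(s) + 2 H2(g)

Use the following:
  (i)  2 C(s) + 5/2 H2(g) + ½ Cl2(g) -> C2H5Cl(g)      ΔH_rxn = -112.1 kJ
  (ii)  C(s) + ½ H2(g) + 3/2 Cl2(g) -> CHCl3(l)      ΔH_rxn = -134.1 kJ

ΔH_rxn = -22.0 kJ

(i) reversed (reverse to put C2H5Cl(g) on the reactant side): +112.1 kJ
(ii) as written (CHCl3(l) already on the product side): -134.1 kJ
ΔH_rxn = (+112.1) + (-134.1) = -22.0 kJ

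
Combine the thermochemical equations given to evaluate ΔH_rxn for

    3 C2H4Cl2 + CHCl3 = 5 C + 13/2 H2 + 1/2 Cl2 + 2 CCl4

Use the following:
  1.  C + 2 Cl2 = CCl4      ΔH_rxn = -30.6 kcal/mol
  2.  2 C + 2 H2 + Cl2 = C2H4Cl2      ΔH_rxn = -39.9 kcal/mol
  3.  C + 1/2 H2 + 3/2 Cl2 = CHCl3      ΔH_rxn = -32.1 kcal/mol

eq. 1 × 2: (2)·(-30.6) = -61.2 kcal/mol
eq. 2 reversed and × 3: (-3)·(-39.9) = +119.7 kcal/mol
eq. 3 reversed: +32.1 kcal/mol
Summing the manipulated equations, ΔH_rxn = (-61.2) + (+119.7) + (+32.1) = 90.6 kcal/mol

ΔH_rxn = 90.6 kcal/mol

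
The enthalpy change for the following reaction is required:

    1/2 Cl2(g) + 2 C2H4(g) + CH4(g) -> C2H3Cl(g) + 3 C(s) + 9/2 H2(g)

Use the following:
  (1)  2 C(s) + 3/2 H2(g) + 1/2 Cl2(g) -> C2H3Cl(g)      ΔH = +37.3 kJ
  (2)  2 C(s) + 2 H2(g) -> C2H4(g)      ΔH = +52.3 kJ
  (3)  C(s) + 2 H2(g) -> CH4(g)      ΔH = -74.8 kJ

(1) as written (C2H3Cl(g) already on the product side): +37.3 kJ
(2) reversed and × 2 (C2H4(g) must end up as a reactant; scale by 2 for the 2 C2H4(g)): (-2)·(+52.3) = -104.6 kJ
(3) reversed (reverse to put CH4(g) on the reactant side): +74.8 kJ
Summing the manipulated equations, ΔH = (+37.3) + (-104.6) + (+74.8) = 7.5 kJ

ΔH = 7.5 kJ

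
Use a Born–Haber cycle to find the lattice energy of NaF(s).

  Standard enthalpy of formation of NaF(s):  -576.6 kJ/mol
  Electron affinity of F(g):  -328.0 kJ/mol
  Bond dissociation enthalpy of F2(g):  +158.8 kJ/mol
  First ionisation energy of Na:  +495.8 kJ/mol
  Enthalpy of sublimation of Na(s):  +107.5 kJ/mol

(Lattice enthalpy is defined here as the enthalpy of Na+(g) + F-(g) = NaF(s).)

U = -931.3 kJ/mol

ΔHf° = 1·ΔHsub + 1·(ΣIE) + 1/2·D(F2) + 1·EA + U
-576.6 = 1·(+107.5) + 1·(+495.8) + 1/2·(+158.8) + 1·(-328.0) + U
U = -576.6 − (+354.7) = -931.3 kJ/mol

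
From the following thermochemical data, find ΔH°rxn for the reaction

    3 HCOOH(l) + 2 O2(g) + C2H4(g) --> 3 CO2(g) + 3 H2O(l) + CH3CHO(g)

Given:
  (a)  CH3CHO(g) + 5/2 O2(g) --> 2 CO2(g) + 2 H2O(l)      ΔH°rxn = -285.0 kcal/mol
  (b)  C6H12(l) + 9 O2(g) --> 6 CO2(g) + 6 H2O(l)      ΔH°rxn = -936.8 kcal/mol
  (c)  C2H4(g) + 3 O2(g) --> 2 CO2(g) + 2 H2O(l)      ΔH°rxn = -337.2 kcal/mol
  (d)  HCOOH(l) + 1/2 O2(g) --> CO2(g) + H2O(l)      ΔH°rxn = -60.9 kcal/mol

ΔH°rxn = -234.9 kcal/mol

(a) reversed: +285.0 kcal/mol
(b): not needed.
(c) as written: -337.2 kcal/mol
(d) × 3: (3)·(-60.9) = -182.7 kcal/mol
ΔH°rxn = (-1)·(-285.0) + (1)·(-337.2) + (3)·(-60.9) = -234.9 kcal/mol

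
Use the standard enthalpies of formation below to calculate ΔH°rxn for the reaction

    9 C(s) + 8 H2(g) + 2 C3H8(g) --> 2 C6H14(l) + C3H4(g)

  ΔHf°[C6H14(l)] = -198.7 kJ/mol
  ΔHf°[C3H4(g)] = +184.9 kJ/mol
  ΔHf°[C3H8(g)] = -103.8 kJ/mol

ΔH°rxn = -4.9 kJ/mol

Products: 2·(-198.7) + 1·(+184.9) = -212.5
Reactants: 9·(+0.0) + 8·(+0.0) + 2·(-103.8) = -207.6
ΔH°rxn = (-212.5) − (-207.6) = -4.9 kJ/mol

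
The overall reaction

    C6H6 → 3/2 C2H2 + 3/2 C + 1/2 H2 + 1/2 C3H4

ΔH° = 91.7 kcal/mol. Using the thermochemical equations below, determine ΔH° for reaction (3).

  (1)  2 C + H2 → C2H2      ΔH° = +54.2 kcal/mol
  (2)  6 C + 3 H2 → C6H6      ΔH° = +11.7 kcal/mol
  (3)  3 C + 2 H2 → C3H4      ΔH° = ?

(1) × 3/2 (×3/2 to match 3/2 C2H2 in the target): (3/2)·(+54.2) = +81.3 kcal/mol
(2) reversed (C6H6 must end up as a reactant): -11.7 kcal/mol
(3) × 1/2 (scale by 1/2 for the 1/2 C3H4): contributes 1/2·x
+91.7 = (+81.3) + (-11.7) + 1/2·x
x = (+91.7 − (+69.6)) / (1/2) = 44.2 kcal/mol

ΔH° = 44.2 kcal/mol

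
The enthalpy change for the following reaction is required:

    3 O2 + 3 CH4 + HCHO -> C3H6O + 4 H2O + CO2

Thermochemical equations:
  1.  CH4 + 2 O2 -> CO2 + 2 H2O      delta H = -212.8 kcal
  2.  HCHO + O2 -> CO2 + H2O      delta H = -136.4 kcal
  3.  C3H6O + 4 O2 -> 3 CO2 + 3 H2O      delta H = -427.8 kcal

eq. 1 × 3 (×3 to match 3 CH4 in the target): (3)·(-212.8) = -638.4 kcal
eq. 2 as written (HCHO already on the reactant side): -136.4 kcal
eq. 3 reversed (C3H6O must end up as a product): +427.8 kcal
Combining the equations, delta H = (3)·(-212.8) + (1)·(-136.4) + (-1)·(-427.8) = -347.0 kcal

delta H = -347.0 kcal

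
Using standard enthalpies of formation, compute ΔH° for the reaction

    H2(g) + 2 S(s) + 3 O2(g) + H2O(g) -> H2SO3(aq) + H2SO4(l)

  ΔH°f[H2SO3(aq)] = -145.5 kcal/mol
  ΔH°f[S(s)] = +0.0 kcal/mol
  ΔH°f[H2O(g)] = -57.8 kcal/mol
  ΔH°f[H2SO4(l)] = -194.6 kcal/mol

ΔH°rxn = Σ nΔHf°(products) − Σ nΔHf°(reactants).
Products: 1·(-145.5) + 1·(-194.6) = -340.1
Reactants: 1·(+0.0) + 2·(+0.0) + 3·(+0.0) + 1·(-57.8) = -57.8
ΔH° = (-340.1) − (-57.8) = -282.3 kcal/mol

ΔH° = -282.3 kcal/mol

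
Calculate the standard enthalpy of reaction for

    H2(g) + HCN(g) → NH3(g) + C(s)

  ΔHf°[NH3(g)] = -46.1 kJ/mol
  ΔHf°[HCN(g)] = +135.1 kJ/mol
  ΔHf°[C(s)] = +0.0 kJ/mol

Products: 1·(-46.1) + 1·(+0.0) = -46.1
Reactants: 1·(+0.0) + 1·(+135.1) = +135.1
ΔH°rxn = (-46.1) − (+135.1) = -181.2 kJ/mol

ΔH°rxn = -181.2 kJ/mol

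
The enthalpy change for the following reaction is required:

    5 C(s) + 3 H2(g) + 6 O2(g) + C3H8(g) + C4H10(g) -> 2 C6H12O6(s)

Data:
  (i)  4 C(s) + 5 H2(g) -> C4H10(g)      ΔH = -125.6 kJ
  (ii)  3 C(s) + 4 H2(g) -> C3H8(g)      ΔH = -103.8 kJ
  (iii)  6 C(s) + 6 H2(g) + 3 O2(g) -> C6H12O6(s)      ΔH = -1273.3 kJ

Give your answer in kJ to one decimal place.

ΔH = -2317.2 kJ

(i) reversed (reverse to put C4H10(g) on the reactant side): +125.6 kJ
(ii) reversed (C3H8(g) must end up as a reactant): +103.8 kJ
(iii) × 2 (scale by 2 for the 2 C6H12O6(s)): (2)·(-1273.3) = -2546.6 kJ
Combining the equations, ΔH = (+125.6) + (+103.8) + (-2546.6) = -2317.2 kJ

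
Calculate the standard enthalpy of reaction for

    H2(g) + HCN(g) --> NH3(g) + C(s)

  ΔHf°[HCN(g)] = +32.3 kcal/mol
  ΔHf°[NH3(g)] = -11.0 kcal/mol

ΔH° = -43.3 kcal/mol

Products: 1·(-11.0) + 1·(+0.0) = -11.0
Reactants: 1·(+0.0) + 1·(+32.3) = +32.3
ΔH° = (-11.0) − (+32.3) = -43.3 kcal/mol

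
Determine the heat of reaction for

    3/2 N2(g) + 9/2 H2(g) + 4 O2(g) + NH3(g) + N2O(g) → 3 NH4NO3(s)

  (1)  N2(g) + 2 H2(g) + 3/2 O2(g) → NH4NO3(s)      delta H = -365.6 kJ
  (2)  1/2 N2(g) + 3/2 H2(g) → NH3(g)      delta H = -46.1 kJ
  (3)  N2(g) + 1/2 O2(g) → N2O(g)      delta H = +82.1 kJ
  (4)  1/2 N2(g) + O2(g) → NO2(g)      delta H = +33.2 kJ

(1) × 3 (×3 to match 3 NH4NO3(s) in the target): (3)·(-365.6) = -1096.8 kJ
(2) reversed (reverse to put NH3(g) on the reactant side): +46.1 kJ
(3) reversed (reverse to put N2O(g) on the reactant side): -82.1 kJ
(4): not needed (NO2(g) appears nowhere else).
delta H = (3)·(-365.6) + (-1)·(-46.1) + (-1)·(+82.1) = -1132.8 kJ

delta H = -1132.8 kJ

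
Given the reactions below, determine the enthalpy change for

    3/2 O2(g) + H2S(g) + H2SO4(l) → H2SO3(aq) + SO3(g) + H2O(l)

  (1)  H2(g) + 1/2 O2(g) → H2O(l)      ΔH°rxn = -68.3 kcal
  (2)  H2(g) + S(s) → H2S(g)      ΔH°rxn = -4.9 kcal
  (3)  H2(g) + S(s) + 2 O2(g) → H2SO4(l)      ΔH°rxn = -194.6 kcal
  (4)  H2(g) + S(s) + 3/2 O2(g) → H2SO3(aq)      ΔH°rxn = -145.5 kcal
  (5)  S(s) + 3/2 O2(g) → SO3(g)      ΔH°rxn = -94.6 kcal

(1) as written (H2O(l) already on the product side): -68.3 kcal
(2) reversed (H2S(g) must end up as a reactant): +4.9 kcal
(3) reversed (H2SO4(l) must end up as a reactant): +194.6 kcal
(4) as written (H2SO3(aq) already on the product side): -145.5 kcal
(5) as written (SO3(g) already on the product side): -94.6 kcal
ΔH°rxn = (1)·(-68.3) + (-1)·(-4.9) + (-1)·(-194.6) + (1)·(-145.5) + (1)·(-94.6) = -108.9 kcal

ΔH°rxn = -108.9 kcal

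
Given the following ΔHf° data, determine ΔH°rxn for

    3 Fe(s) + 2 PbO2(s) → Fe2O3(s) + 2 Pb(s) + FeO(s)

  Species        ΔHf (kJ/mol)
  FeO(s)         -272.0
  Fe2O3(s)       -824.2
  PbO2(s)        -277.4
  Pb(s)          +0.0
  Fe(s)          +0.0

ΔH°rxn = -541.4 kJ/mol

Products: 1·(-824.2) + 2·(+0.0) + 1·(-272.0) = -1096.2
Reactants: 3·(+0.0) + 2·(-277.4) = -554.8
ΔH°rxn = (-1096.2) − (-554.8) = -541.4 kJ/mol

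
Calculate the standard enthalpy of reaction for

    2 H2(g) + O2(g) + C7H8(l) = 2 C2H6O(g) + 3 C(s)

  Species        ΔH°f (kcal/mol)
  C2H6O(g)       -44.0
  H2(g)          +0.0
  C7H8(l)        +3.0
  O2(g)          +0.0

ΔH°rxn = -91.0 kcal/mol

ΔH°rxn = Σ nΔHf°(products) − Σ nΔHf°(reactants).
Products: 2·(-44.0) + 3·(+0.0) = -88.0
Reactants: 2·(+0.0) + 1·(+0.0) + 1·(+3.0) = +3.0
ΔH°rxn = (-88.0) − (+3.0) = -91.0 kcal/mol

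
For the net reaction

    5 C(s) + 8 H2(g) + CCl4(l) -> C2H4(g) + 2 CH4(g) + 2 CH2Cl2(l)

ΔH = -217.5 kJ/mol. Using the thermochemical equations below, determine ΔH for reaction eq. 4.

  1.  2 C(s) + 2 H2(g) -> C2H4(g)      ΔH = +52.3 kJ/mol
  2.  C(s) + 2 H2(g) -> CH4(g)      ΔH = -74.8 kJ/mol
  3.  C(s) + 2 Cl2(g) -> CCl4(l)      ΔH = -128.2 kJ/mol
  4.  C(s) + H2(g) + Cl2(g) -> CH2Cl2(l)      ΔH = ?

eq. 1 as written (C2H4(g) already on the product side): +52.3 kJ/mol
eq. 2 × 2 (×2 to match 2 CH4(g) in the target): (2)·(-74.8) = -149.6 kJ/mol
eq. 3 reversed (reverse to put CCl4(l) on the reactant side): +128.2 kJ/mol
eq. 4 × 2 (×2 to match 2 CH2Cl2(l) in the target): contributes 2·x
-217.5 = (+52.3) + (-149.6) + (+128.2) + 2·x
x = (-217.5 − (+30.9)) / (2) = -124.2 kJ/mol

ΔH = -124.2 kJ/mol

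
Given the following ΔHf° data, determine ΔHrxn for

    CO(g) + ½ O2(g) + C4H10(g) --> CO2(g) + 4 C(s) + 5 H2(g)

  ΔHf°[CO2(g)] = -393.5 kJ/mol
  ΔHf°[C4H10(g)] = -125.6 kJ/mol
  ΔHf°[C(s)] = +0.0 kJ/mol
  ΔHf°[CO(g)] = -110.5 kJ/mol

ΔH°rxn = Σ nΔHf°(products) − Σ nΔHf°(reactants).
Products: 1·(-393.5) + 4·(+0.0) + 5·(+0.0) = -393.5
Reactants: 1·(-110.5) + 1/2·(+0.0) + 1·(-125.6) = -236.1
ΔHrxn = (-393.5) − (-236.1) = -157.4 kJ/mol

ΔHrxn = -157.4 kJ/mol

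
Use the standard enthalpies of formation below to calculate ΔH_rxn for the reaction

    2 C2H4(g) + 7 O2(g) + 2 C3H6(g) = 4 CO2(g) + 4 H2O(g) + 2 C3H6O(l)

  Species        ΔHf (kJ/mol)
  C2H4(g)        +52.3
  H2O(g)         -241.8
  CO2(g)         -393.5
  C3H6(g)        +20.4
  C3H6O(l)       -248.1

Products: 4·(-393.5) + 4·(-241.8) + 2·(-248.1) = -3037.4
Reactants: 2·(+52.3) + 7·(+0.0) + 2·(+20.4) = +145.4
ΔH_rxn = (-3037.4) − (+145.4) = -3182.8 kJ/mol

ΔH_rxn = -3182.8 kJ/mol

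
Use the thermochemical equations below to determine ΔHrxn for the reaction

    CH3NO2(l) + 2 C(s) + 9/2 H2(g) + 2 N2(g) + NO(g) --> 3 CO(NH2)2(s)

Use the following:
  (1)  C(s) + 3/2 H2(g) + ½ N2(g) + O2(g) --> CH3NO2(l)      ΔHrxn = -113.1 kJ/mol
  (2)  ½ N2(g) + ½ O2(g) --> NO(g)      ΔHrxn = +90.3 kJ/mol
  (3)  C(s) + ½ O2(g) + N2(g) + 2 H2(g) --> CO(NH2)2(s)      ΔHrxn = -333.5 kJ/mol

(1) reversed (CH3NO2(l) must end up as a reactant): +113.1 kJ/mol
(2) reversed (NO(g) must end up as a reactant): -90.3 kJ/mol
(3) × 3 (×3 to match 3 CO(NH2)2(s) in the target): (3)·(-333.5) = -1000.5 kJ/mol
ΔHrxn = (+113.1) + (-90.3) + (-1000.5) = -977.7 kJ/mol

ΔHrxn = -977.7 kJ/mol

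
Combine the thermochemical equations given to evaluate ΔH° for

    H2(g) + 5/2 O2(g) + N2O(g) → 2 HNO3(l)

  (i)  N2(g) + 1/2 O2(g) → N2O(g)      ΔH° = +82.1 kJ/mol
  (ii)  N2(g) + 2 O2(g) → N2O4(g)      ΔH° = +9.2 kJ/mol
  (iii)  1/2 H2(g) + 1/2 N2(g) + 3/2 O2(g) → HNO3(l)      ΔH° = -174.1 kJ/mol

(i) reversed (reverse to put N2O(g) on the reactant side): -82.1 kJ/mol
(ii): not needed (N2O4(g) appears nowhere else).
(iii) × 2 (scale by 2 for the 2 HNO3(l)): (2)·(-174.1) = -348.2 kJ/mol
Summing the manipulated equations, ΔH° = (-82.1) + (-348.2) = -430.3 kJ/mol

ΔH° = -430.3 kJ/mol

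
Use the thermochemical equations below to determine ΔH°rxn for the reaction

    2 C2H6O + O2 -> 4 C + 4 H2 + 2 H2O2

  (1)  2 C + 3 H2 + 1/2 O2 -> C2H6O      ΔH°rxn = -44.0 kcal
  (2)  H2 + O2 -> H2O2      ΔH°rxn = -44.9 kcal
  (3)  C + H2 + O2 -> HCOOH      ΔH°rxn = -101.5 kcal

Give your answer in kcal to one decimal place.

(1) reversed and × 2: (-2)·(-44.0) = +88.0 kcal
(2) × 2: (2)·(-44.9) = -89.8 kcal
(3): not needed.
ΔH°rxn = (-2)·(-44.0) + (2)·(-44.9) = -1.8 kcal

ΔH°rxn = -1.8 kcal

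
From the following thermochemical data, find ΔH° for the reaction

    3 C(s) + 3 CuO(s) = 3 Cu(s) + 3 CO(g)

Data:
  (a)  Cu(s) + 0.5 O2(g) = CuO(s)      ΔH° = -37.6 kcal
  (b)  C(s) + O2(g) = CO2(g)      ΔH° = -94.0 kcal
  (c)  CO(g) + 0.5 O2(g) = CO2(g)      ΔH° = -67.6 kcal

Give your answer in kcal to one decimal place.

(a) reversed and × 3: (-3)·(-37.6) = +112.8 kcal
(b) × 3: (3)·(-94.0) = -282.0 kcal
(c) reversed and × 3: (-3)·(-67.6) = +202.8 kcal
Since enthalpy is a state function, ΔH° = (+112.8) + (-282.0) + (+202.8) = 33.6 kcal

ΔH° = 33.6 kcal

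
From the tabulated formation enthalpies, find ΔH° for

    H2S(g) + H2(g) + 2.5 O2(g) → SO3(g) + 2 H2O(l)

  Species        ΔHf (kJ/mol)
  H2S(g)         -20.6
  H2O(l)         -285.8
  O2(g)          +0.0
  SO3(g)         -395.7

ΔH°rxn = Σ nΔHf°(products) − Σ nΔHf°(reactants).
Products: 1·(-395.7) + 2·(-285.8) = -967.3
Reactants: 1·(-20.6) + 1·(+0.0) + 5/2·(+0.0) = -20.6
ΔH° = (-967.3) − (-20.6) = -946.7 kJ/mol

ΔH° = -946.7 kJ/mol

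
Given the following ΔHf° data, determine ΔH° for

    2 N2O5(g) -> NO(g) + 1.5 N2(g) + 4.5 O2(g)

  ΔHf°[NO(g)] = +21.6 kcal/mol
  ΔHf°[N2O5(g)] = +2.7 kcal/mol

Products: 1·(+21.6) + 3/2·(+0.0) + 9/2·(+0.0) = +21.6
Reactants: 2·(+2.7) = +5.4
ΔH° = (+21.6) − (+5.4) = 16.2 kcal/mol

ΔH° = 16.2 kcal/mol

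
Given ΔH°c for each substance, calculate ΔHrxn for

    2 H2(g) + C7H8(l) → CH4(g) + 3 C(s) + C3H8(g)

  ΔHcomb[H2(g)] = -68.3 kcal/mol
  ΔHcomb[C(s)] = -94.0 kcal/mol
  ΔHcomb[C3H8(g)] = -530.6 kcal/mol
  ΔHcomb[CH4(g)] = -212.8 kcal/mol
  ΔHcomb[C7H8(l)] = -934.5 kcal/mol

Using ΔH = Σ nΔHc°(reactants) − Σ nΔHc°(products):
= [2·(-68.3) + 1·(-934.5)] − [1·(-212.8) + 3·(-94.0) + 1·(-530.6)]
= -45.7 kcal/mol

ΔHrxn = -45.7 kcal/mol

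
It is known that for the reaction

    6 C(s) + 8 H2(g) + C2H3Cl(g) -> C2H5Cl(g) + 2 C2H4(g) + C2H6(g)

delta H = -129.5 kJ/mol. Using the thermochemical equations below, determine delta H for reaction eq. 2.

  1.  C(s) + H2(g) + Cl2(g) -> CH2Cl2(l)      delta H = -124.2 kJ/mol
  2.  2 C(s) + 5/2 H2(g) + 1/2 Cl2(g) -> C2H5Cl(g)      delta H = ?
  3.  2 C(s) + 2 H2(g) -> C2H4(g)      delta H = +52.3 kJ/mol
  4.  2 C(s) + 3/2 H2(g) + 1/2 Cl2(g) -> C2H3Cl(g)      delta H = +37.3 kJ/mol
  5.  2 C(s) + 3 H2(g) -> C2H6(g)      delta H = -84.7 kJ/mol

eq. 1: not needed (CH2Cl2(l) appears nowhere else).
eq. 2 as written (C2H5Cl(g) already on the product side): contributes x
eq. 3 × 2 (×2 to match 2 C2H4(g) in the target): (2)·(+52.3) = +104.6 kJ/mol
eq. 4 reversed (reverse to put C2H3Cl(g) on the reactant side): -37.3 kJ/mol
eq. 5 as written (C2H6(g) already on the product side): -84.7 kJ/mol
-129.5 = (+104.6) + (-37.3) + (-84.7) + x
x = (-129.5 − (-17.4)) / (1) = -112.1 kJ/mol

delta H = -112.1 kJ/mol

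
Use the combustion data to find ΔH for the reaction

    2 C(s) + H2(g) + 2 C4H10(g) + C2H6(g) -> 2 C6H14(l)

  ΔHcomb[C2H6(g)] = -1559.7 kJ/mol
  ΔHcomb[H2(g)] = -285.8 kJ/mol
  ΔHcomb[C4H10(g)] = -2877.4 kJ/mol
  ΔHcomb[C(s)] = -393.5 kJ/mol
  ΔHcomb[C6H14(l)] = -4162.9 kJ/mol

ΔH = -61.5 kJ/mol

With combustion enthalpies, reactants minus products:
= [2·(-393.5) + 1·(-285.8) + 2·(-2877.4) + 1·(-1559.7)] − [2·(-4162.9)]
= -61.5 kJ/mol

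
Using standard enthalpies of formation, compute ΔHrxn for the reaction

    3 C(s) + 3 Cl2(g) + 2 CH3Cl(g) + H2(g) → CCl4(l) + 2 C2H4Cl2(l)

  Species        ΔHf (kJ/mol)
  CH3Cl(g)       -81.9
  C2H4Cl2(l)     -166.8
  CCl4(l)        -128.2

ΔHrxn = -298.0 kJ/mol

Products: 1·(-128.2) + 2·(-166.8) = -461.8
Reactants: 3·(+0.0) + 3·(+0.0) + 2·(-81.9) + 1·(+0.0) = -163.8
ΔHrxn = (-461.8) − (-163.8) = -298.0 kJ/mol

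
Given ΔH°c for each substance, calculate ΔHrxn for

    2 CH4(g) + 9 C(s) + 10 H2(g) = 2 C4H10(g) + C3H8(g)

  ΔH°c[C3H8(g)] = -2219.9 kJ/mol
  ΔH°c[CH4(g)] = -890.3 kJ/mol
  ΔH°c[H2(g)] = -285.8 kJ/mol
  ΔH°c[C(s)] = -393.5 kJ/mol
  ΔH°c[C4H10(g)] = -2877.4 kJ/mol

ΔHrxn = -205.4 kJ/mol

With combustion enthalpies, reactants minus products:
= [2·(-890.3) + 9·(-393.5) + 10·(-285.8)] − [2·(-2877.4) + 1·(-2219.9)]
= -205.4 kJ/mol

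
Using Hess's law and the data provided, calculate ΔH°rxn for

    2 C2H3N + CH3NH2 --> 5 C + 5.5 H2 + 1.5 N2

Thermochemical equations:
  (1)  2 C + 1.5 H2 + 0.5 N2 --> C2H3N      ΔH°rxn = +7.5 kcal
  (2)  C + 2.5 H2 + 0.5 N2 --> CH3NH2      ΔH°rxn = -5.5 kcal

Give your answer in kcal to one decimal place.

(1) reversed and × 2 (C2H3N must end up as a reactant; scale by 2 for the 2 C2H3N): (-2)·(+7.5) = -15.0 kcal
(2) reversed (reverse to put CH3NH2 on the reactant side): +5.5 kcal
ΔH°rxn = (-2)·(+7.5) + (-1)·(-5.5) = -9.5 kcal

ΔH°rxn = -9.5 kcal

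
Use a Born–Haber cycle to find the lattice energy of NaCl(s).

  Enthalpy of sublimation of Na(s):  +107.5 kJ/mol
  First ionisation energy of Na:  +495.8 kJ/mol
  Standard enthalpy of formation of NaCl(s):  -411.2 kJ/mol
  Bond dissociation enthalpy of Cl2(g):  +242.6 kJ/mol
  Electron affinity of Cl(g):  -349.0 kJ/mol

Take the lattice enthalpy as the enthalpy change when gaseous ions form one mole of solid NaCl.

U = -786.8 kJ/mol

ΔHf° = 1·ΔHsub + 1·(ΣIE) + 1/2·D(Cl2) + 1·EA + U
-411.2 = 1·(+107.5) + 1·(+495.8) + 1/2·(+242.6) + 1·(-349.0) + U
U = -411.2 − (+375.6) = -786.8 kJ/mol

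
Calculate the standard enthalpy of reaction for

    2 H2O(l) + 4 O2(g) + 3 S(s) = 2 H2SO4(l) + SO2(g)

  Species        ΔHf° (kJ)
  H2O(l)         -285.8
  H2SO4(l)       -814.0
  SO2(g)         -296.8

ΔHrxn = -1353.2 kJ

Products: 2·(-814.0) + 1·(-296.8) = -1924.8
Reactants: 2·(-285.8) + 4·(+0.0) + 3·(+0.0) = -571.6
ΔHrxn = (-1924.8) − (-571.6) = -1353.2 kJ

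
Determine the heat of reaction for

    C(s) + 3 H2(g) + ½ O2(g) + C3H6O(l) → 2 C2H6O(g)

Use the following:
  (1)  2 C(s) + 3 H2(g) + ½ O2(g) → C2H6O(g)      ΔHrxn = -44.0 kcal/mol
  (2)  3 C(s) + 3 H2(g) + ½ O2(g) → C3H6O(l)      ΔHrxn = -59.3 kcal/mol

(1) × 2: (2)·(-44.0) = -88.0 kcal/mol
(2) reversed: +59.3 kcal/mol
ΔHrxn = (-88.0) + (+59.3) = -28.7 kcal/mol

ΔHrxn = -28.7 kcal/mol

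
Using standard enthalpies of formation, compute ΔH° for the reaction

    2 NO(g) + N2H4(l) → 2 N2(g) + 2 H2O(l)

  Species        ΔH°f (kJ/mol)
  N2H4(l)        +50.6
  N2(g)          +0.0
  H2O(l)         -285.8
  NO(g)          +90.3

ΔH°rxn = Σ nΔHf°(products) − Σ nΔHf°(reactants).
Products: 2·(+0.0) + 2·(-285.8) = -571.6
Reactants: 2·(+90.3) + 1·(+50.6) = +231.2
ΔH° = (-571.6) − (+231.2) = -802.8 kJ/mol

ΔH° = -802.8 kJ/mol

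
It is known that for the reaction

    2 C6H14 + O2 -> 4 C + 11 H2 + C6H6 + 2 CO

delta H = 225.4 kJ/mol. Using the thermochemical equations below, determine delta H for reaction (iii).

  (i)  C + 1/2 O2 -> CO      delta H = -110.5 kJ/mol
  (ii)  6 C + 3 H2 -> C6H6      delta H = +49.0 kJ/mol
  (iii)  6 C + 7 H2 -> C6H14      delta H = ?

delta H = -198.7 kJ/mol

(i) × 2 (×2 to match 2 CO in the target): (2)·(-110.5) = -221.0 kJ/mol
(ii) as written (C6H6 already on the product side): +49.0 kJ/mol
(iii) reversed and × 2 (reverse to put C6H14 on the reactant side; ×2 to match 2 C6H14 in the target): contributes −2·x
+225.4 = (-221.0) + (+49.0) − 2·x
x = (+225.4 − (-172.0)) / (-2) = -198.7 kJ/mol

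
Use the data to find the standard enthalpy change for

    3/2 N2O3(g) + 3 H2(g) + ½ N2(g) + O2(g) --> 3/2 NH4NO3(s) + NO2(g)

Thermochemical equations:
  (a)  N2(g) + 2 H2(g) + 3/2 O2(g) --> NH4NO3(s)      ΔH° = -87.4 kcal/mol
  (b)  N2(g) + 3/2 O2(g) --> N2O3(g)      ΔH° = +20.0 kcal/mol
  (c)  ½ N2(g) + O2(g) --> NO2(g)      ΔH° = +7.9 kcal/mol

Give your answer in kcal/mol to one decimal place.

(a) × 3/2 (scale by 3/2 for the 3/2 NH4NO3(s)): (3/2)·(-87.4) = -131.1 kcal/mol
(b) reversed and × 3/2 (N2O3(g) must end up as a reactant; ×3/2 to match 3/2 N2O3(g) in the target): (-3/2)·(+20.0) = -30.0 kcal/mol
(c) as written (NO2(g) already on the product side): +7.9 kcal/mol
By Hess's law, ΔH° = (3/2)·(-87.4) + (-3/2)·(+20.0) + (1)·(+7.9) = -153.2 kcal/mol

ΔH° = -153.2 kcal/mol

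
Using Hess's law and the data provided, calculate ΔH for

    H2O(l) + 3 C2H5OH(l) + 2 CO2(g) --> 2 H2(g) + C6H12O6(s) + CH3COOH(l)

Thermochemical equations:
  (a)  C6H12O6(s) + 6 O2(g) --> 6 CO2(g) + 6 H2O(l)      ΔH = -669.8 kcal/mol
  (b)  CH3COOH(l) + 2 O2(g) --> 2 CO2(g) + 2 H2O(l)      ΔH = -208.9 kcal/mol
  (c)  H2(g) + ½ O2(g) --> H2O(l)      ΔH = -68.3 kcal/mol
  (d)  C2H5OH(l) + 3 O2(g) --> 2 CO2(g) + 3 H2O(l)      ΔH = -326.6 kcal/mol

(a) reversed: +669.8 kcal/mol
(b) reversed: +208.9 kcal/mol
(c) reversed and × 2: (-2)·(-68.3) = +136.6 kcal/mol
(d) × 3: (3)·(-326.6) = -979.8 kcal/mol
Combining the equations, ΔH = (-1)·(-669.8) + (-1)·(-208.9) + (-2)·(-68.3) + (3)·(-326.6) = 35.5 kcal/mol

ΔH = 35.5 kcal/mol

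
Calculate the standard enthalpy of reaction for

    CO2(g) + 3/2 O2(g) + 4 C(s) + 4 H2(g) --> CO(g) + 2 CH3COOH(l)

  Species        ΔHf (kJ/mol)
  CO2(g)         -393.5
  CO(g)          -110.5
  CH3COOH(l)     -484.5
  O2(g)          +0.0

ΔH_rxn = -686.0 kJ/mol

ΔH°rxn = Σ nΔHf°(products) − Σ nΔHf°(reactants).
Products: 1·(-110.5) + 2·(-484.5) = -1079.5
Reactants: 1·(-393.5) + 3/2·(+0.0) + 4·(+0.0) + 4·(+0.0) = -393.5
ΔH_rxn = (-1079.5) − (-393.5) = -686.0 kJ/mol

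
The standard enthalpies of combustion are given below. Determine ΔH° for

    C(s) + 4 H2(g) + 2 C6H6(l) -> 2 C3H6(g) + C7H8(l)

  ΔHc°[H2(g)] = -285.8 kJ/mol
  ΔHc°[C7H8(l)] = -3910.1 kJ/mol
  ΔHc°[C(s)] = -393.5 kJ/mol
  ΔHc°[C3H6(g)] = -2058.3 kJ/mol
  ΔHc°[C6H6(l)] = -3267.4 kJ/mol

Using ΔH = Σ nΔHc°(reactants) − Σ nΔHc°(products):
= [1·(-393.5) + 4·(-285.8) + 2·(-3267.4)] − [2·(-2058.3) + 1·(-3910.1)]
= -44.8 kJ/mol

ΔH° = -44.8 kJ/mol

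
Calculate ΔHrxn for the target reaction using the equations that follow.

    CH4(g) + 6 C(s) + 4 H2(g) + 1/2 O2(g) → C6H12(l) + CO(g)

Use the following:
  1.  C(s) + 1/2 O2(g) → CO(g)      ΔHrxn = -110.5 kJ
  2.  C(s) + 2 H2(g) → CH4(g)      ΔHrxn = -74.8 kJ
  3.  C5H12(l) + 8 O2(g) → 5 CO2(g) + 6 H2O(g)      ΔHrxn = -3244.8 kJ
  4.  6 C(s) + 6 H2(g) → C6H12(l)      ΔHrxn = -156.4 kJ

ΔHrxn = -192.1 kJ

eq. 1 as written: -110.5 kJ
eq. 2 reversed: +74.8 kJ
eq. 3: not needed.
eq. 4 as written: -156.4 kJ
ΔHrxn = (1)·(-110.5) + (-1)·(-74.8) + (1)·(-156.4) = -192.1 kJ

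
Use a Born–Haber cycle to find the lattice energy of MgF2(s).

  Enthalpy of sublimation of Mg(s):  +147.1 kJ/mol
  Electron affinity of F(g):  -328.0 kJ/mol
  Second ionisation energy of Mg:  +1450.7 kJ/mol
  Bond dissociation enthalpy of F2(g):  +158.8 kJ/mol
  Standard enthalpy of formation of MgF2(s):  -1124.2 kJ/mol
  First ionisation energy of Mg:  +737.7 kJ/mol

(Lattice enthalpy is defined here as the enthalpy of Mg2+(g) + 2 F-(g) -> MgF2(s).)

U = -2962.5 kJ/mol

ΔHf° = 1·ΔHsub + 1·(ΣIE) + 1·D(F2) + 2·EA + U
-1124.2 = 1·(+147.1) + 1·(+2188.4) + 1·(+158.8) + 2·(-328.0) + U
U = -1124.2 − (+1838.3) = -2962.5 kJ/mol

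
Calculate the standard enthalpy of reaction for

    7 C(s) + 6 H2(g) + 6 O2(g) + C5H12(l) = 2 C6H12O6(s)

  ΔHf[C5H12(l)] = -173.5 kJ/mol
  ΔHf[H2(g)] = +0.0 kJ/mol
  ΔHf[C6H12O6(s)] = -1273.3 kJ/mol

Products: 2·(-1273.3) = -2546.6
Reactants: 7·(+0.0) + 6·(+0.0) + 6·(+0.0) + 1·(-173.5) = -173.5
ΔH_rxn = (-2546.6) − (-173.5) = -2373.1 kJ/mol

ΔH_rxn = -2373.1 kJ/mol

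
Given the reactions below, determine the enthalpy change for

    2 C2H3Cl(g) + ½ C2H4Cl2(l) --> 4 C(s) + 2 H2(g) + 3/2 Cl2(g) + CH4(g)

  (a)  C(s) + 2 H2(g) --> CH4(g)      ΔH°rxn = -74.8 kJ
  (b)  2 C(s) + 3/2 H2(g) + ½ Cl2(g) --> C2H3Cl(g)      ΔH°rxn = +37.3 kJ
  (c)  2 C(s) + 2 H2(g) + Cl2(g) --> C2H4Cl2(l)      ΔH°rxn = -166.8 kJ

ΔH°rxn = -66.0 kJ

(a) as written: -74.8 kJ
(b) reversed and × 2: (-2)·(+37.3) = -74.6 kJ
(c) reversed and × 1/2: (-1/2)·(-166.8) = +83.4 kJ
By Hess's law, ΔH°rxn = (-74.8) + (-74.6) + (+83.4) = -66.0 kJ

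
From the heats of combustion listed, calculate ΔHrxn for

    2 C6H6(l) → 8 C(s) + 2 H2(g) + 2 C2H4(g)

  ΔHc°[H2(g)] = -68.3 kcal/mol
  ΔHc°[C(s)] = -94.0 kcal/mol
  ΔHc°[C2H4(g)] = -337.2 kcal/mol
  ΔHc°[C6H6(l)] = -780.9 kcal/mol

ΔHrxn = 1.2 kcal/mol

Using ΔH = Σ nΔHc°(reactants) − Σ nΔHc°(products):
= [2·(-780.9)] − [8·(-94.0) + 2·(-68.3) + 2·(-337.2)]
= 1.2 kcal/mol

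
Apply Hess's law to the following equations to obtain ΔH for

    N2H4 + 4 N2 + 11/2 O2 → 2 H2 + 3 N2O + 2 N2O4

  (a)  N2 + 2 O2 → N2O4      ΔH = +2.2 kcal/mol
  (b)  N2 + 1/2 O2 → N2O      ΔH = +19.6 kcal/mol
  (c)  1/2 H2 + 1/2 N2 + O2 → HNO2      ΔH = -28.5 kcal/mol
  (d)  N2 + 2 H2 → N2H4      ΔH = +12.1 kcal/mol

ΔH = 51.1 kcal/mol

(a) × 2: (2)·(+2.2) = +4.4 kcal/mol
(b) × 3: (3)·(+19.6) = +58.8 kcal/mol
(c): not needed.
(d) reversed: -12.1 kcal/mol
ΔH = (+4.4) + (+58.8) + (-12.1) = 51.1 kcal/mol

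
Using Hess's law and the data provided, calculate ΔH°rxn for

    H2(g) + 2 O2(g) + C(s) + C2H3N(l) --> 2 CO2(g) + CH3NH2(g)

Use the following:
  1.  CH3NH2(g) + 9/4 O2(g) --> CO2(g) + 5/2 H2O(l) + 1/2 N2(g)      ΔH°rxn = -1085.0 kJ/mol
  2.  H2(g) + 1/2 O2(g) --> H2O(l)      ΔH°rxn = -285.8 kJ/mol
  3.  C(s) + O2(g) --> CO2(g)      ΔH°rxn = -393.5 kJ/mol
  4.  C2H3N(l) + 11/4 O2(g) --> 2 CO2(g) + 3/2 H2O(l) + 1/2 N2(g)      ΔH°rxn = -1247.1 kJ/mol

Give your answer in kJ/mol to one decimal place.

eq. 1 reversed (CH3NH2(g) must end up as a product): +1085.0 kJ/mol
eq. 2 as written (H2(g) already on the reactant side): -285.8 kJ/mol
eq. 3 as written (C(s) already on the reactant side): -393.5 kJ/mol
eq. 4 as written (C2H3N(l) already on the reactant side): -1247.1 kJ/mol
Summing the manipulated equations, ΔH°rxn = (+1085.0) + (-285.8) + (-393.5) + (-1247.1) = -841.4 kJ/mol

ΔH°rxn = -841.4 kJ/mol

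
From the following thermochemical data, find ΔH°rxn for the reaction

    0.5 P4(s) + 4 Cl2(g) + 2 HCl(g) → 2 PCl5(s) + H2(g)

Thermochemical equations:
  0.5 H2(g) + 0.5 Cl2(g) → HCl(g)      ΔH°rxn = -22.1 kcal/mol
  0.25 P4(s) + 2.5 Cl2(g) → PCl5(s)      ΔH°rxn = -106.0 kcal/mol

equation 1 reversed and × 2 (HCl(g) must end up as a reactant; ×2 to match 2 HCl(g) in the target): (-2)·(-22.1) = +44.2 kcal/mol
equation 2 × 2 (scale by 2 for the 2 PCl5(s)): (2)·(-106.0) = -212.0 kcal/mol
ΔH°rxn = (+44.2) + (-212.0) = -167.8 kcal/mol

ΔH°rxn = -167.8 kcal/mol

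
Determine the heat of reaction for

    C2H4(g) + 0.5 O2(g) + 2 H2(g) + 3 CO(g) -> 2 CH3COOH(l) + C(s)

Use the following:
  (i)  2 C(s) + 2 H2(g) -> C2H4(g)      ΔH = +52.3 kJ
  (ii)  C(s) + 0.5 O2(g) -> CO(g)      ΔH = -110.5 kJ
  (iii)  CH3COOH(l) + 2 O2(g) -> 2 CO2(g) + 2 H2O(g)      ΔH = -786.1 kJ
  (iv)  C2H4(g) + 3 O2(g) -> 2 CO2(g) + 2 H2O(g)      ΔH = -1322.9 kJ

(i) as written: +52.3 kJ
(ii) reversed and × 3: (-3)·(-110.5) = +331.5 kJ
(iii) reversed and × 2: (-2)·(-786.1) = +1572.2 kJ
(iv) × 2: (2)·(-1322.9) = -2645.8 kJ
ΔH = (1)·(+52.3) + (-3)·(-110.5) + (-2)·(-786.1) + (2)·(-1322.9) = -689.8 kJ

ΔH = -689.8 kJ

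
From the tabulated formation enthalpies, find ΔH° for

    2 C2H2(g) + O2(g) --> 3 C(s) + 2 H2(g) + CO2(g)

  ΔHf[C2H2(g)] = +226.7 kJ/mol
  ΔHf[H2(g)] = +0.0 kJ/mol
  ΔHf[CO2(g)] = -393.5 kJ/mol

Products: 3·(+0.0) + 2·(+0.0) + 1·(-393.5) = -393.5
Reactants: 2·(+226.7) + 1·(+0.0) = +453.4
ΔH° = (-393.5) − (+453.4) = -846.9 kJ/mol

ΔH° = -846.9 kJ/mol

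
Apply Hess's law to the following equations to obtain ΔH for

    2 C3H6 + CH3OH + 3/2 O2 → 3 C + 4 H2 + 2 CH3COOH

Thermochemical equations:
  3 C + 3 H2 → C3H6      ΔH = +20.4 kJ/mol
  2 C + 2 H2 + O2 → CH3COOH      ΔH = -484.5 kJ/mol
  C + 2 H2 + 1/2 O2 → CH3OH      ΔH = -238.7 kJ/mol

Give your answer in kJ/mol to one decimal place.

ΔH = -771.1 kJ/mol

equation 1 reversed and × 2: (-2)·(+20.4) = -40.8 kJ/mol
equation 2 × 2: (2)·(-484.5) = -969.0 kJ/mol
equation 3 reversed: +238.7 kJ/mol
Combining the equations, ΔH = (-40.8) + (-969.0) + (+238.7) = -771.1 kJ/mol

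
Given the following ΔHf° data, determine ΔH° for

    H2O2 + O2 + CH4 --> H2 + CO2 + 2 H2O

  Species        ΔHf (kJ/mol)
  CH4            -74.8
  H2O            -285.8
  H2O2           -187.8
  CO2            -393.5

ΔH° = -702.5 kJ/mol

Products: 1·(+0.0) + 1·(-393.5) + 2·(-285.8) = -965.1
Reactants: 1·(-187.8) + 1·(+0.0) + 1·(-74.8) = -262.6
ΔH° = (-965.1) − (-262.6) = -702.5 kJ/mol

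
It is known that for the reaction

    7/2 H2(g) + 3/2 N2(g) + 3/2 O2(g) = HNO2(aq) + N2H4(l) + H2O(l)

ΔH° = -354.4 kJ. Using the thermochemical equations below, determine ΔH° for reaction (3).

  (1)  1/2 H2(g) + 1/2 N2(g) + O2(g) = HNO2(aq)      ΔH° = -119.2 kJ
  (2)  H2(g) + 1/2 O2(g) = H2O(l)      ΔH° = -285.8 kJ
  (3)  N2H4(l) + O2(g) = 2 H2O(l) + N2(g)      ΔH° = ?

(1) as written: -119.2 kJ
(2) × 3: (3)·(-285.8) = -857.4 kJ
(3) reversed: contributes −x
-354.4 = (-119.2) + (-857.4) − x
x = (-354.4 − (-976.6)) / (-1) = -622.2 kJ

ΔH° = -622.2 kJ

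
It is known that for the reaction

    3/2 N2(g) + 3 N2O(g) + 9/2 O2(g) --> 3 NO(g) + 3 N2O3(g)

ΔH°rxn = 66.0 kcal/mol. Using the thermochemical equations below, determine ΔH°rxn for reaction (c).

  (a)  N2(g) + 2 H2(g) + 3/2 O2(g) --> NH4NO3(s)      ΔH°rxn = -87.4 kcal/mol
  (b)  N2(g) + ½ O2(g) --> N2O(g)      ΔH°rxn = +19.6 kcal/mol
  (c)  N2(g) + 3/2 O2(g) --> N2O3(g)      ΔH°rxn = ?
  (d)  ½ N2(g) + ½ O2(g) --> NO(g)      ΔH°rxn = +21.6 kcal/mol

(a): not needed.
(b) reversed and × 3: (-3)·(+19.6) = -58.8 kcal/mol
(c) × 3: contributes 3·x
(d) × 3: (3)·(+21.6) = +64.8 kcal/mol
+66.0 = (-58.8) + (+64.8) + 3·x
x = (+66.0 − (+6.0)) / (3) = 20.0 kcal/mol

ΔH°rxn = 20.0 kcal/mol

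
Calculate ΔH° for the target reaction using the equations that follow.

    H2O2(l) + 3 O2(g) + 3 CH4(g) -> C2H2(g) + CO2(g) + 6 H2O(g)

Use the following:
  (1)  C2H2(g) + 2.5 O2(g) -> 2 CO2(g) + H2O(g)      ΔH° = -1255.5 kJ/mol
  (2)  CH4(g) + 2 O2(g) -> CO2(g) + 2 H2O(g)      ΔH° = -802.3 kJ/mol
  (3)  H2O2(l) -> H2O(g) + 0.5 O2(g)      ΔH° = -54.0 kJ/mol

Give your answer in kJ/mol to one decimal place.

ΔH° = -1205.4 kJ/mol

(1) reversed (C2H2(g) must end up as a product): +1255.5 kJ/mol
(2) × 3 (×3 to match 3 CH4(g) in the target): (3)·(-802.3) = -2406.9 kJ/mol
(3) as written (H2O2(l) already on the reactant side): -54.0 kJ/mol
ΔH° = (-1)·(-1255.5) + (3)·(-802.3) + (1)·(-54.0) = -1205.4 kJ/mol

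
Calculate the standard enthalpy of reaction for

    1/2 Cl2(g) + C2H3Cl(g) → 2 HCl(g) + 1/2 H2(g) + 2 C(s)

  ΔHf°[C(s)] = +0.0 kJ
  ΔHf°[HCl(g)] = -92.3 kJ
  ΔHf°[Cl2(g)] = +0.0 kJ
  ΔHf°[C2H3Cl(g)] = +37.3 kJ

ΔH°rxn = Σ nΔHf°(products) − Σ nΔHf°(reactants).
Products: 2·(-92.3) + 1/2·(+0.0) + 2·(+0.0) = -184.6
Reactants: 1/2·(+0.0) + 1·(+37.3) = +37.3
ΔH°rxn = (-184.6) − (+37.3) = -221.9 kJ

ΔH°rxn = -221.9 kJ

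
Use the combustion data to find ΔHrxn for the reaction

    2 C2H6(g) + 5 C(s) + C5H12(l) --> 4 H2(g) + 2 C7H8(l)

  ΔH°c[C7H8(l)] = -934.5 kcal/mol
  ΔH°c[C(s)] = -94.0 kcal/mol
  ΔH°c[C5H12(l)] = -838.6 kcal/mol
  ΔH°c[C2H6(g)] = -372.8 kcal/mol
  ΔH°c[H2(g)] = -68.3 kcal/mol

With combustion enthalpies, reactants minus products:
= [2·(-372.8) + 5·(-94.0) + 1·(-838.6)] − [4·(-68.3) + 2·(-934.5)]
= 88.0 kcal/mol

ΔHrxn = 88.0 kcal/mol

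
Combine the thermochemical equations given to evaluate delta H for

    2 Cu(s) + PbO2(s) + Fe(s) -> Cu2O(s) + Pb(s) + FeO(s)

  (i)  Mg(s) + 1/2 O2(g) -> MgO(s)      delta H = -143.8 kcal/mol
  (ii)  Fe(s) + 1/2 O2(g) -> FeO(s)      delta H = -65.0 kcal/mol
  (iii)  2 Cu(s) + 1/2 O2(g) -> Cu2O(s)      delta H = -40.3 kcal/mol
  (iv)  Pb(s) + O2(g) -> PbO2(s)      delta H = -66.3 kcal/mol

delta H = -39.0 kcal/mol

(i): not needed (Mg(s) appears nowhere else).
(ii) as written (FeO(s) already on the product side): -65.0 kcal/mol
(iii) as written (Cu2O(s) already on the product side): -40.3 kcal/mol
(iv) reversed (PbO2(s) must end up as a reactant): +66.3 kcal/mol
Summing the manipulated equations, delta H = (-65.0) + (-40.3) + (+66.3) = -39.0 kcal/mol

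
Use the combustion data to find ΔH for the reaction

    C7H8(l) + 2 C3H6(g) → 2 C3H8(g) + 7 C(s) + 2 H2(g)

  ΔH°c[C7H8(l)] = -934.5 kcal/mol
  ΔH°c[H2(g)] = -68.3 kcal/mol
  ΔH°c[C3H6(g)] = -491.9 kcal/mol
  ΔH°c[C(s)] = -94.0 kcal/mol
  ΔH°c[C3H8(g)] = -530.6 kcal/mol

Using ΔH = Σ nΔHc°(reactants) − Σ nΔHc°(products):
= [1·(-934.5) + 2·(-491.9)] − [2·(-530.6) + 7·(-94.0) + 2·(-68.3)]
= -62.5 kcal/mol

ΔH = -62.5 kcal/mol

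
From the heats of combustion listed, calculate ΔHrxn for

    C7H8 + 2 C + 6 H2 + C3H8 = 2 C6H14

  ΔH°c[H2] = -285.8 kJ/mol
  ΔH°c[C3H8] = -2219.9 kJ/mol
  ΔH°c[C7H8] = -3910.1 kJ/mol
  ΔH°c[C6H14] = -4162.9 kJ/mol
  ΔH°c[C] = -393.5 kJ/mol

With combustion enthalpies, reactants minus products:
= [1·(-3910.1) + 2·(-393.5) + 6·(-285.8) + 1·(-2219.9)] − [2·(-4162.9)]
= -306.0 kJ/mol

ΔHrxn = -306.0 kJ/mol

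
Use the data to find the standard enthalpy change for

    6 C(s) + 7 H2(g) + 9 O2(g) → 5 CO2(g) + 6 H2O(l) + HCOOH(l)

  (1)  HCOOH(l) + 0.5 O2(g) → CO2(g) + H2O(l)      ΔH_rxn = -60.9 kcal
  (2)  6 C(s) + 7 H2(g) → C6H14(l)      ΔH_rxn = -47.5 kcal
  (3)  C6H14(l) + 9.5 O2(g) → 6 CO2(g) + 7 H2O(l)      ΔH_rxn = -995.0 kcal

(1) reversed: +60.9 kcal
(2) as written: -47.5 kcal
(3) as written: -995.0 kcal
ΔH_rxn = (+60.9) + (-47.5) + (-995.0) = -981.6 kcal

ΔH_rxn = -981.6 kcal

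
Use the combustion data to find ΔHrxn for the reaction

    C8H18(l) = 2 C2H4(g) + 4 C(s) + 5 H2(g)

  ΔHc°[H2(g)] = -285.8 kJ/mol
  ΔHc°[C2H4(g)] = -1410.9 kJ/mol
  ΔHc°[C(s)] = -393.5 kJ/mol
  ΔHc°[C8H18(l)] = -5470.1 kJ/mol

Using ΔH = Σ nΔHc°(reactants) − Σ nΔHc°(products):
= [1·(-5470.1)] − [2·(-1410.9) + 4·(-393.5) + 5·(-285.8)]
= 354.7 kJ/mol

ΔHrxn = 354.7 kJ/mol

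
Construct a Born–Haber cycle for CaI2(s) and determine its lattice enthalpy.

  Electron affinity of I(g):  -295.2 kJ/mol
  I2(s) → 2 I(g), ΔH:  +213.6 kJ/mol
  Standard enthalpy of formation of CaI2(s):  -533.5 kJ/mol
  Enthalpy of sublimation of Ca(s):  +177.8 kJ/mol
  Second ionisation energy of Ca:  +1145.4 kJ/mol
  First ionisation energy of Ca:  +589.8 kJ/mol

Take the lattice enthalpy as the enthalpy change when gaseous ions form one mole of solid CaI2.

ΔHf° = 1·ΔHsub + 1·(ΣIE) + 1·D(I2) + 2·EA + U
-533.5 = 1·(+177.8) + 1·(+1735.2) + 1·(+213.6) + 2·(-295.2) + U
U = -533.5 − (+1536.2) = -2069.7 kJ/mol

U = -2069.7 kJ/mol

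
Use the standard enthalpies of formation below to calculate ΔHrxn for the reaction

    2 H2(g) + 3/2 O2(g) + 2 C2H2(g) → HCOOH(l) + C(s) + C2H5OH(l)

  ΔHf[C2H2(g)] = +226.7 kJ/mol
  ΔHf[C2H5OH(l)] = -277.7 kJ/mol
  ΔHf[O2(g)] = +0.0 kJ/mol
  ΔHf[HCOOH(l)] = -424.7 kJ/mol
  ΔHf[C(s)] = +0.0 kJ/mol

ΔHrxn = -1155.8 kJ/mol

Products: 1·(-424.7) + 1·(+0.0) + 1·(-277.7) = -702.4
Reactants: 2·(+0.0) + 3/2·(+0.0) + 2·(+226.7) = +453.4
ΔHrxn = (-702.4) − (+453.4) = -1155.8 kJ/mol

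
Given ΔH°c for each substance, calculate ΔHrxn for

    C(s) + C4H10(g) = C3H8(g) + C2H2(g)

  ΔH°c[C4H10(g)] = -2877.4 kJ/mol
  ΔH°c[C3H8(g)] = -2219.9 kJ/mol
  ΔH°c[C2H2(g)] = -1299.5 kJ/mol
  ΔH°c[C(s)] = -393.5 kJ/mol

Using ΔH = Σ nΔHc°(reactants) − Σ nΔHc°(products):
= [1·(-393.5) + 1·(-2877.4)] − [1·(-2219.9) + 1·(-1299.5)]
= 248.5 kJ/mol

ΔHrxn = 248.5 kJ/mol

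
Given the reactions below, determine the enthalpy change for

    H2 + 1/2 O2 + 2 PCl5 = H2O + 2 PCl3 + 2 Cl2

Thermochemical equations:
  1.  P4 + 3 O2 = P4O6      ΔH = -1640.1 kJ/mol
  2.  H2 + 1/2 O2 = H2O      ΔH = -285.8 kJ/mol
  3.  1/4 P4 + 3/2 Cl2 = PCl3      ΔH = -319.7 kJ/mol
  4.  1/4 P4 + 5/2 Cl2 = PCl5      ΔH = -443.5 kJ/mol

ΔH = -38.2 kJ/mol

eq. 1: not needed.
eq. 2 as written: -285.8 kJ/mol
eq. 3 × 2: (2)·(-319.7) = -639.4 kJ/mol
eq. 4 reversed and × 2: (-2)·(-443.5) = +887.0 kJ/mol
Combining the equations, ΔH = (-285.8) + (-639.4) + (+887.0) = -38.2 kJ/mol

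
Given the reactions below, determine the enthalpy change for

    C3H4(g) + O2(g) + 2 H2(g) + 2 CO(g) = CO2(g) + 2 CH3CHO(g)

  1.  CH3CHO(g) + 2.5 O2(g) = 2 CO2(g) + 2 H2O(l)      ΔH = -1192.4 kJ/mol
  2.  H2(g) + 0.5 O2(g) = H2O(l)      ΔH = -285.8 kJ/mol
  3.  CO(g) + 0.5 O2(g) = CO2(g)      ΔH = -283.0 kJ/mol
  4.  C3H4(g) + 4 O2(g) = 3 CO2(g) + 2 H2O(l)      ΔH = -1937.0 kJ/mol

ΔH = -689.8 kJ/mol

eq. 1 reversed and × 2 (CH3CHO(g) must end up as a product; ×2 to match 2 CH3CHO(g) in the target): (-2)·(-1192.4) = +2384.8 kJ/mol
eq. 2 × 2 (scale by 2 for the 2 H2(g)): (2)·(-285.8) = -571.6 kJ/mol
eq. 3 × 2 (×2 to match 2 CO(g) in the target): (2)·(-283.0) = -566.0 kJ/mol
eq. 4 as written (C3H4(g) already on the reactant side): -1937.0 kJ/mol
Summing the manipulated equations, ΔH = (+2384.8) + (-571.6) + (-566.0) + (-1937.0) = -689.8 kJ/mol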